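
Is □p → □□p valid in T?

No, not valid

Tableau for the negation ¬(□p → □□p):
1. ¬(□p → □□p), 0
2. □p, 0
3. ¬□□p, 0
4. p, 0
5. ¬□p, 1
6. p, 1
7. ¬p, 2
Accessibility: 0R0, 0R1, 1R1, 1R2, 2R2
The negation has an open branch (countermodel exists).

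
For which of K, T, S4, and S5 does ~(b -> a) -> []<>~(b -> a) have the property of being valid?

S4-tableau for the negation ~(~(b -> a) -> []<>~(b -> a)):
1. ~(~(b -> a) -> []<>~(b -> a)), u
2. ~(b -> a), u   [~->-rule on 1]
3. ~[]<>~(b -> a), u   [~->-rule on 1]
4. b, u   [~->-rule on 2]
5. ~a, u   [~->-rule on 2]
6. ~<>~(b -> a), v   [~[]-rule on 3: fresh world v, uRv]
7. b -> a, v   [~<>-rule on 6 via vRv]
8. a, v   [->-rule on 7 (branches; this branch)]
Accessibility: uRu, uRv, vRv
Complete open branch: countermodel on an S4-frame, so not valid in S4, nor in K, T (the same frame is also a K-frame and a T-frame).
S5-tableau for the negation ~(~(b -> a) -> []<>~(b -> a)):
1. ~(~(b -> a) -> []<>~(b -> a)), u
2. ~(b -> a), u   [~->-rule on 1]
3. ~[]<>~(b -> a), u   [~->-rule on 1]
4. b, u   [~->-rule on 2]
5. ~a, u   [~->-rule on 2]
6. ~<>~(b -> a), v   [~[]-rule on 3: fresh world v, uRv]
7. b -> a, u   [~<>-rule on 6 via vRu]
8. b -> a, v   [~<>-rule on 6 via vRv]
9. a, u   [->-rule on 7 (branches; this branch)]
Accessibility: uRu, uRv, vRu, vRv
Branch closes: a and ~a both at u.
Every branch closes (one shown): valid in S5.

S5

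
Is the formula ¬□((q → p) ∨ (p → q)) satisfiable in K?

No, unsatisfiable

1. ¬□((q → p) ∨ (p → q)), u
2. ¬((q → p) ∨ (p → q)), v
3. ¬(q → p), v
4. ¬(p → q), v
5. q, v
6. ¬p, v
7. p, v
8. ¬q, v
Accessibility: uRv
Branch closes: p and ¬p both at v.
Every branch closes; the branch above is one of them.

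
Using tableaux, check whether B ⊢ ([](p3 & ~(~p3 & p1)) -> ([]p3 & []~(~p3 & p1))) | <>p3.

Yes, valid

Tableau for the negation ~(([](p3 & ~(~p3 & p1)) -> ([]p3 & []~(~p3 & p1))) | <>p3):
1. ~(([](p3 & ~(~p3 & p1)) -> ([]p3 & []~(~p3 & p1))) | <>p3), 0
2. ~([](p3 & ~(~p3 & p1)) -> ([]p3 & []~(~p3 & p1))), 0   [~|-rule on 1]
3. ~<>p3, 0   [~|-rule on 1]
4. [](p3 & ~(~p3 & p1)), 0   [~->-rule on 2]
5. ~([]p3 & []~(~p3 & p1)), 0   [~->-rule on 2]
6. ~p3, 0   [~<>-rule on 3 via 0R0]
7. p3 & ~(~p3 & p1), 0   [[]-rule on 4 via 0R0]
8. p3, 0   [&-rule on 7]
9. ~(~p3 & p1), 0   [&-rule on 7]
Accessibility: 0R0
Branch closes: p3 and ~p3 both at 0.
All branches of the negation close; one closing branch shown above.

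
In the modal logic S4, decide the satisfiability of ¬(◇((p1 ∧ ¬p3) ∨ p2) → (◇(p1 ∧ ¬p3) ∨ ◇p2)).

Unsatisfiable

1. ¬(◇((p1 ∧ ¬p3) ∨ p2) → (◇(p1 ∧ ¬p3) ∨ ◇p2)), u
2. ◇((p1 ∧ ¬p3) ∨ p2), u
3. ¬(◇(p1 ∧ ¬p3) ∨ ◇p2), u
4. ¬◇(p1 ∧ ¬p3), u
5. ¬◇p2, u
6. ¬(p1 ∧ ¬p3), u
7. ¬p2, u
8. p3, u
9. (p1 ∧ ¬p3) ∨ p2, v
10. ¬(p1 ∧ ¬p3), v
11. ¬p2, v
12. p1 ∧ ¬p3, v
13. p1, v
14. ¬p3, v
15. p3, v
Accessibility: uRu, uRv, vRv
Branch closes: p3 and ¬p3 both at v.
(One branch shown.) All branches close.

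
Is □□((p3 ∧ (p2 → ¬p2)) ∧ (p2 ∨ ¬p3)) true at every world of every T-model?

Tableau for the negation ¬□□((p3 ∧ (p2 → ¬p2)) ∧ (p2 ∨ ¬p3)):
1. ¬□□((p3 ∧ (p2 → ¬p2)) ∧ (p2 ∨ ¬p3)), 0
2. ¬□((p3 ∧ (p2 → ¬p2)) ∧ (p2 ∨ ¬p3)), 1
3. ¬((p3 ∧ (p2 → ¬p2)) ∧ (p2 ∨ ¬p3)), 2
4. ¬(p2 ∨ ¬p3), 2
5. ¬p2, 2
6. p3, 2
Accessibility: 0R0, 0R1, 1R1, 1R2, 2R2
The negation has an open branch (countermodel exists).

No, not valid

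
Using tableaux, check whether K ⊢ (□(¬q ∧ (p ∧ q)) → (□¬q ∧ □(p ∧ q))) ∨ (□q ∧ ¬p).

Tableau for the negation ¬((□(¬q ∧ (p ∧ q)) → (□¬q ∧ □(p ∧ q))) ∨ (□q ∧ ¬p)):
1. ¬((□(¬q ∧ (p ∧ q)) → (□¬q ∧ □(p ∧ q))) ∨ (□q ∧ ¬p)), w0
2. ¬(□(¬q ∧ (p ∧ q)) → (□¬q ∧ □(p ∧ q))), w0
3. ¬(□q ∧ ¬p), w0
4. □(¬q ∧ (p ∧ q)), w0
5. ¬(□¬q ∧ □(p ∧ q)), w0
6. p, w0
7. ¬□(p ∧ q), w0
8. ¬(p ∧ q), w1
9. ¬q ∧ (p ∧ q), w1
10. ¬q, w1
11. p ∧ q, w1
12. p, w1
13. q, w1
Accessibility: w0Rw1
Branch closes: q and ¬q both at w1.
All branches of the negation close; one closing branch shown above.

Valid in K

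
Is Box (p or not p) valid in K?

Yes, valid

Tableau for the negation not Box (p or not p):
1. not Box (p or not p), w0
2. not (p or not p), w1   [neg-Box-rule on 1: fresh world w1, w0Rw1]
3. not p, w1   [neg-or-rule on 2]
4. p, w1   [neg-or-rule on 2]
Accessibility: w0Rw1
Branch closes: p and not p both at w1.
All branches of the negation close; one closing branch shown above.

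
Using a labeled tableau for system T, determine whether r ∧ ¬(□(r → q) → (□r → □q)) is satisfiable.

Unsatisfiable (every branch closes)

1. r ∧ ¬(□(r → q) → (□r → □q)), 0
2. r, 0
3. ¬(□(r → q) → (□r → □q)), 0
4. □(r → q), 0
5. ¬(□r → □q), 0
6. □r, 0
7. ¬□q, 0
8. r → q, 0
9. q, 0
10. ¬q, 1
11. r → q, 1
12. r, 1
13. q, 1
Accessibility: 0R0, 0R1, 1R1
Branch closes: q and ¬q both at 1.
All branches of the tableau close; one closing branch shown above.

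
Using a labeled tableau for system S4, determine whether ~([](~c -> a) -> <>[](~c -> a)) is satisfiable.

1. ~([](~c -> a) -> <>[](~c -> a)), u
2. [](~c -> a), u   [~->-rule on 1]
3. ~<>[](~c -> a), u   [~->-rule on 1]
4. ~c -> a, u   [[]-rule on 2 via uRu]
5. ~[](~c -> a), u   [~<>-rule on 3 via uRu]
6. a, u   [->-rule on 4 (branches; this branch)]
7. ~(~c -> a), v   [~[]-rule on 5: fresh world v, uRv]
8. ~c, v   [~->-rule on 7]
9. ~a, v   [~->-rule on 7]
10. ~c -> a, v   [[]-rule on 2 via uRv]
11. ~[](~c -> a), v   [~<>-rule on 3 via uRv]
12. a, v   [->-rule on 10 (branches; this branch)]
Accessibility: uRu, uRv, vRv
Branch closes: a and ~a both at v.
All branches of the tableau close; one closing branch shown above.

No, unsatisfiable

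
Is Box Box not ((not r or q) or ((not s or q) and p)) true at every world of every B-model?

Tableau for the negation not Box Box not ((not r or q) or ((not s or q) and p)):
1. not Box Box not ((not r or q) or ((not s or q) and p)), u
2. not Box not ((not r or q) or ((not s or q) and p)), v
3. (not r or q) or ((not s or q) and p), w
4. (not s or q) and p, w
5. not s or q, w
6. p, w
7. q, w
Accessibility: uRu, uRv, vRu, vRv, vRw, wRv, wRw
The negation has an open branch (countermodel exists).

No, not valid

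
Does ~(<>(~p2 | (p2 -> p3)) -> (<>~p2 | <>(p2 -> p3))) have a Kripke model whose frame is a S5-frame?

No, unsatisfiable

1. ~(<>(~p2 | (p2 -> p3)) -> (<>~p2 | <>(p2 -> p3))), w0
2. <>(~p2 | (p2 -> p3)), w0   [~->-rule on 1]
3. ~(<>~p2 | <>(p2 -> p3)), w0   [~->-rule on 1]
4. ~<>~p2, w0   [~|-rule on 3]
5. ~<>(p2 -> p3), w0   [~|-rule on 3]
6. p2, w0   [~<>-rule on 4 via w0Rw0]
7. ~(p2 -> p3), w0   [~<>-rule on 5 via w0Rw0]
8. ~p3, w0   [~->-rule on 7]
9. ~p2 | (p2 -> p3), w1   [<>-rule on 2: fresh world w1, w0Rw1]
10. p2, w1   [~<>-rule on 4 via w0Rw1]
11. ~(p2 -> p3), w1   [~<>-rule on 5 via w0Rw1]
12. ~p3, w1   [~->-rule on 11]
13. p2 -> p3, w1   [|-rule on 9 (branches; this branch)]
14. p3, w1   [->-rule on 13 (branches; this branch)]
Accessibility: w0Rw0, w0Rw1, w1Rw0, w1Rw1
Branch closes: p3 and ~p3 both at w1.
(One branch shown.) All branches close.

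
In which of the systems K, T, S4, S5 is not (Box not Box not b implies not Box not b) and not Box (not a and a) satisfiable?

K

T-tableau for the formula:
1. not (Box not Box not b implies not Box not b) and not Box (not a and a), 0
2. not (Box not Box not b implies not Box not b), 0   [and-rule on 1]
3. not Box (not a and a), 0   [and-rule on 1]
4. Box not Box not b, 0   [neg-implies-rule on 2]
5. Box not b, 0   [neg-implies-rule on 2]
6. not Box not b, 0   [Box-rule on 4 via 0R0]
7. not b, 0   [Box-rule on 5 via 0R0]
8. not (not a and a), 1   [neg-Box-rule on 3: fresh world 1, 0R1]
9. not Box not b, 1   [Box-rule on 4 via 0R1]
10. not b, 1   [Box-rule on 5 via 0R1]
11. not a, 1   [neg-and-rule on 8 (branches; this branch)]
12. b, 2   [neg-Box-rule on 6: fresh world 2, 0R2]
13. not Box not b, 2   [Box-rule on 4 via 0R2]
14. not b, 2   [Box-rule on 5 via 0R2]
Accessibility: 0R0, 0R1, 0R2, 1R1, 2R2
Branch closes: b and not b both at 2.
Every branch closes (one shown): unsatisfiable in T, hence also in S4, S5 (every S4/S5-frame is a T-frame).
K-tableau for the formula:
1. not (Box not Box not b implies not Box not b) and not Box (not a and a), 0
2. not (Box not Box not b implies not Box not b), 0   [and-rule on 1]
3. not Box (not a and a), 0   [and-rule on 1]
4. Box not Box not b, 0   [neg-implies-rule on 2]
5. Box not b, 0   [neg-implies-rule on 2]
6. not (not a and a), 1   [neg-Box-rule on 3: fresh world 1, 0R1]
7. not Box not b, 1   [Box-rule on 4 via 0R1]
8. not b, 1   [Box-rule on 5 via 0R1]
9. not a, 1   [neg-and-rule on 6 (branches; this branch)]
10. b, 2   [neg-Box-rule on 7: fresh world 2, 1R2]
Accessibility: 0R1, 1R2
Complete open branch: satisfiable in K.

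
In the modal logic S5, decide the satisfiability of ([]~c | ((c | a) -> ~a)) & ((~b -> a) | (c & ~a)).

1. ([]~c | ((c | a) -> ~a)) & ((~b -> a) | (c & ~a)), u
2. []~c | ((c | a) -> ~a), u
3. (~b -> a) | (c & ~a), u
4. (c | a) -> ~a, u
5. c & ~a, u
6. c, u
7. ~a, u
Accessibility: uRu

Satisfiable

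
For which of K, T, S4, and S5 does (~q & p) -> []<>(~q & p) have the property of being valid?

S4-tableau for the negation ~((~q & p) -> []<>(~q & p)):
1. ~((~q & p) -> []<>(~q & p)), u
2. ~q & p, u
3. ~[]<>(~q & p), u
4. ~q, u
5. p, u
6. ~<>(~q & p), v
7. ~(~q & p), v
8. ~p, v
Accessibility: uRu, uRv, vRv
Complete open branch: countermodel on an S4-frame, so not valid in S4, nor in K, T (the same frame is also a K-frame and a T-frame).
S5-tableau for the negation ~((~q & p) -> []<>(~q & p)):
1. ~((~q & p) -> []<>(~q & p)), u
2. ~q & p, u
3. ~[]<>(~q & p), u
4. ~q, u
5. p, u
6. ~<>(~q & p), v
7. ~(~q & p), u
8. ~(~q & p), v
9. ~p, u
Accessibility: uRu, uRv, vRu, vRv
Branch closes: p and ~p both at u.
Every branch closes (one shown): valid in S5.

S5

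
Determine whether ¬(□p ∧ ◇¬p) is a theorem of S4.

Valid in S4

Tableau for the negation □p ∧ ◇¬p:
1. □p ∧ ◇¬p, 0
2. □p, 0   [∧-rule on 1]
3. ◇¬p, 0   [∧-rule on 1]
4. p, 0   [□-rule on 2 via 0R0]
5. ¬p, 1   [◇-rule on 3: fresh world 1, 0R1]
6. p, 1   [□-rule on 2 via 0R1]
Accessibility: 0R0, 0R1, 1R1
Branch closes: p and ¬p both at 1.
All branches of the negation close; one closing branch shown above.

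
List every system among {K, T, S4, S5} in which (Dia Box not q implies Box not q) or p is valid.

S5-tableau for the negation not ((Dia Box not q implies Box not q) or p):
1. not ((Dia Box not q implies Box not q) or p), w0
2. not (Dia Box not q implies Box not q), w0
3. not p, w0
4. Dia Box not q, w0
5. not Box not q, w0
6. Box not q, w1
7. not q, w0
8. not q, w1
9. q, w2
10. not q, w2
Accessibility: w0Rw0, w0Rw1, w0Rw2, w1Rw0, w1Rw1, w1Rw2, w2Rw0, w2Rw1, w2Rw2
Branch closes: q and not q both at w2.
Every branch closes (one shown): valid in S5.
S4-tableau for the negation not ((Dia Box not q implies Box not q) or p):
1. not ((Dia Box not q implies Box not q) or p), w0
2. not (Dia Box not q implies Box not q), w0
3. not p, w0
4. Dia Box not q, w0
5. not Box not q, w0
6. Box not q, w1
7. not q, w1
8. q, w2
Accessibility: w0Rw0, w0Rw1, w0Rw2, w1Rw1, w2Rw2
Complete open branch: countermodel on an S4-frame, so not valid in S4, nor in K, T (the same frame is also a K-frame and a T-frame).

S5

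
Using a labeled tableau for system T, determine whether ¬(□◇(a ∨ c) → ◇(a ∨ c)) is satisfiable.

1. ¬(□◇(a ∨ c) → ◇(a ∨ c)), w0
2. □◇(a ∨ c), w0
3. ¬◇(a ∨ c), w0
4. ◇(a ∨ c), w0
5. ¬(a ∨ c), w0
6. ¬a, w0
7. ¬c, w0
8. a ∨ c, w1
9. ◇(a ∨ c), w1
10. ¬(a ∨ c), w1
11. ¬a, w1
12. ¬c, w1
13. c, w1
Accessibility: w0Rw0, w0Rw1, w1Rw1
Branch closes: c and ¬c both at w1.
Every branch closes; the branch above is one of them.

Unsatisfiable (every branch closes)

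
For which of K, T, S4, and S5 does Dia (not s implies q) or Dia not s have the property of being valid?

K-tableau for the negation not (Dia (not s implies q) or Dia not s):
1. not (Dia (not s implies q) or Dia not s), u
2. not Dia (not s implies q), u
3. not Dia not s, u
Complete open branch: countermodel on a K-frame, so not valid in K.
T-tableau for the negation not (Dia (not s implies q) or Dia not s):
1. not (Dia (not s implies q) or Dia not s), u
2. not Dia (not s implies q), u
3. not Dia not s, u
4. not (not s implies q), u
5. not s, u
6. not q, u
7. s, u
Accessibility: uRu
Branch closes: s and not s both at u.
Every branch closes (one shown): valid in T, hence also in S4, S5 (every theorem of T is a theorem of S4 and S5).

T, S4, S5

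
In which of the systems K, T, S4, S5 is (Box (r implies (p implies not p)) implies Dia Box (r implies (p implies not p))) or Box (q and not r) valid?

T-tableau for the negation not ((Box (r implies (p implies not p)) implies Dia Box (r implies (p implies not p))) or Box (q and not r)):
1. not ((Box (r implies (p implies not p)) implies Dia Box (r implies (p implies not p))) or Box (q and not r)), w0
2. not (Box (r implies (p implies not p)) implies Dia Box (r implies (p implies not p))), w0
3. not Box (q and not r), w0
4. Box (r implies (p implies not p)), w0
5. not Dia Box (r implies (p implies not p)), w0
6. r implies (p implies not p), w0
7. not Box (r implies (p implies not p)), w0
8. p implies not p, w0
9. not p, w0
10. not (q and not r), w1
11. r implies (p implies not p), w1
12. not Box (r implies (p implies not p)), w1
13. r, w1
14. p implies not p, w1
15. not p, w1
16. not (r implies (p implies not p)), w2
17. r, w2
18. not (p implies not p), w2
19. p, w2
20. r implies (p implies not p), w2
21. not Box (r implies (p implies not p)), w2
22. p implies not p, w2
23. not p, w2
Accessibility: w0Rw0, w0Rw1, w0Rw2, w1Rw1, w2Rw2
Branch closes: p and not p both at w2.
Every branch closes (one shown): valid in T, hence also in S4, S5 (every theorem of T is a theorem of S4 and S5).
K-tableau for the negation not ((Box (r implies (p implies not p)) implies Dia Box (r implies (p implies not p))) or Box (q and not r)):
1. not ((Box (r implies (p implies not p)) implies Dia Box (r implies (p implies not p))) or Box (q and not r)), w0
2. not (Box (r implies (p implies not p)) implies Dia Box (r implies (p implies not p))), w0
3. not Box (q and not r), w0
4. Box (r implies (p implies not p)), w0
5. not Dia Box (r implies (p implies not p)), w0
6. not (q and not r), w1
7. r implies (p implies not p), w1
8. not Box (r implies (p implies not p)), w1
9. r, w1
10. p implies not p, w1
11. not p, w1
12. not (r implies (p implies not p)), w2
13. r, w2
14. not (p implies not p), w2
15. p, w2
Accessibility: w0Rw1, w1Rw2
Complete open branch: countermodel on a K-frame, so not valid in K.

T, S4, S5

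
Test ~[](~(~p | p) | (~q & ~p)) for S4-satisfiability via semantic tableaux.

1. ~[](~(~p | p) | (~q & ~p)), 0
2. ~(~(~p | p) | (~q & ~p)), 1   [~[]-rule on 1: fresh world 1, 0R1]
3. ~p | p, 1   [~|-rule on 2]
4. ~(~q & ~p), 1   [~|-rule on 2]
5. p, 1   [|-rule on 3 (branches; this branch)]
Accessibility: 0R0, 0R1, 1R1

Satisfiable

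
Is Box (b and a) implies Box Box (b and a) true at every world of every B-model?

Invalid (countermodel exists)

Tableau for the negation not (Box (b and a) implies Box Box (b and a)):
1. not (Box (b and a) implies Box Box (b and a)), 0
2. Box (b and a), 0   [neg-implies-rule on 1]
3. not Box Box (b and a), 0   [neg-implies-rule on 1]
4. b and a, 0   [Box-rule on 2 via 0R0]
5. b, 0   [and-rule on 4]
6. a, 0   [and-rule on 4]
7. not Box (b and a), 1   [neg-Box-rule on 3: fresh world 1, 0R1]
8. b and a, 1   [Box-rule on 2 via 0R1]
9. b, 1   [and-rule on 8]
10. a, 1   [and-rule on 8]
11. not (b and a), 2   [neg-Box-rule on 7: fresh world 2, 1R2]
12. not a, 2   [neg-and-rule on 11 (branches; this branch)]
Accessibility: 0R0, 0R1, 1R0, 1R1, 1R2, 2R1, 2R2
The negation has an open branch (countermodel exists).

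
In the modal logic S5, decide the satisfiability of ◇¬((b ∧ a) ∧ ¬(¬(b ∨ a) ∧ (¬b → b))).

1. ◇¬((b ∧ a) ∧ ¬(¬(b ∨ a) ∧ (¬b → b))), u
2. ¬((b ∧ a) ∧ ¬(¬(b ∨ a) ∧ (¬b → b))), v
3. ¬(b ∧ a), v
4. ¬a, v
Accessibility: uRu, uRv, vRu, vRv

Satisfiable (open branch found)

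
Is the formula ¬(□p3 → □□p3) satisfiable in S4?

1. ¬(□p3 → □□p3), u
2. □p3, u
3. ¬□□p3, u
4. p3, u
5. ¬□p3, v
6. p3, v
7. ¬p3, w
8. p3, w
Accessibility: uRu, uRv, uRw, vRv, vRw, wRw
Branch closes: p3 and ¬p3 both at w.
Every branch closes; the branch above is one of them.

Unsatisfiable (every branch closes)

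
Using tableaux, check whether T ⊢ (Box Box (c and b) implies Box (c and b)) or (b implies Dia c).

Tableau for the negation not ((Box Box (c and b) implies Box (c and b)) or (b implies Dia c)):
1. not ((Box Box (c and b) implies Box (c and b)) or (b implies Dia c)), u
2. not (Box Box (c and b) implies Box (c and b)), u   [neg-or-rule on 1]
3. not (b implies Dia c), u   [neg-or-rule on 1]
4. Box Box (c and b), u   [neg-implies-rule on 2]
5. not Box (c and b), u   [neg-implies-rule on 2]
6. b, u   [neg-implies-rule on 3]
7. not Dia c, u   [neg-implies-rule on 3]
8. Box (c and b), u   [Box-rule on 4 via uRu]
9. not c, u   [neg-Dia-rule on 7 via uRu]
10. c and b, u   [Box-rule on 8 via uRu]
11. c, u   [and-rule on 10]
Accessibility: uRu
Branch closes: c and not c both at u.
All branches of the negation close; one closing branch shown above.

Valid in T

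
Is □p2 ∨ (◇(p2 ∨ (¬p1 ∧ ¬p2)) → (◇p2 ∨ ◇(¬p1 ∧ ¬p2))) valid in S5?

Tableau for the negation ¬(□p2 ∨ (◇(p2 ∨ (¬p1 ∧ ¬p2)) → (◇p2 ∨ ◇(¬p1 ∧ ¬p2)))):
1. ¬(□p2 ∨ (◇(p2 ∨ (¬p1 ∧ ¬p2)) → (◇p2 ∨ ◇(¬p1 ∧ ¬p2)))), u
2. ¬□p2, u   [¬∨-rule on 1]
3. ¬(◇(p2 ∨ (¬p1 ∧ ¬p2)) → (◇p2 ∨ ◇(¬p1 ∧ ¬p2))), u   [¬∨-rule on 1]
4. ◇(p2 ∨ (¬p1 ∧ ¬p2)), u   [¬→-rule on 3]
5. ¬(◇p2 ∨ ◇(¬p1 ∧ ¬p2)), u   [¬→-rule on 3]
6. ¬◇p2, u   [¬∨-rule on 5]
7. ¬◇(¬p1 ∧ ¬p2), u   [¬∨-rule on 5]
8. ¬p2, u   [¬◇-rule on 6 via uRu]
9. ¬(¬p1 ∧ ¬p2), u   [¬◇-rule on 7 via uRu]
10. p1, u   [¬∧-rule on 9 (branches; this branch)]
11. ¬p2, v   [¬□-rule on 2: fresh world v, uRv]
12. ¬(¬p1 ∧ ¬p2), v   [¬◇-rule on 7 via uRv]
13. p1, v   [¬∧-rule on 12 (branches; this branch)]
14. p2 ∨ (¬p1 ∧ ¬p2), w   [◇-rule on 4: fresh world w, uRw]
15. ¬p2, w   [¬◇-rule on 6 via uRw]
16. ¬(¬p1 ∧ ¬p2), w   [¬◇-rule on 7 via uRw]
17. ¬p1 ∧ ¬p2, w   [∨-rule on 14 (branches; this branch)]
18. ¬p1, w   [∧-rule on 17]
19. p2, w   [¬∧-rule on 16 (branches; this branch)]
Accessibility: uRu, uRv, uRw, vRu, vRv, vRw, wRu, wRv, wRw
Branch closes: p2 and ¬p2 both at w.
Every branch of the negation's tableau closes; the branch above is one of them.

Yes, valid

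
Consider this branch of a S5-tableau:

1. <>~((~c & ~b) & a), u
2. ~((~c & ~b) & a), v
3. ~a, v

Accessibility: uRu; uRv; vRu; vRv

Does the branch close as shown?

Not closed

No atom appears with both signs at the same world.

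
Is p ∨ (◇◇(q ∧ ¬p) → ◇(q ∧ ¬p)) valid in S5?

Tableau for the negation ¬(p ∨ (◇◇(q ∧ ¬p) → ◇(q ∧ ¬p))):
1. ¬(p ∨ (◇◇(q ∧ ¬p) → ◇(q ∧ ¬p))), 0
2. ¬p, 0
3. ¬(◇◇(q ∧ ¬p) → ◇(q ∧ ¬p)), 0
4. ◇◇(q ∧ ¬p), 0
5. ¬◇(q ∧ ¬p), 0
6. ¬(q ∧ ¬p), 0
7. ¬q, 0
8. ◇(q ∧ ¬p), 1
9. ¬(q ∧ ¬p), 1
10. p, 1
11. q ∧ ¬p, 2
12. q, 2
13. ¬p, 2
14. ¬(q ∧ ¬p), 2
15. p, 2
Accessibility: 0R0, 0R1, 0R2, 1R0, 1R1, 1R2, 2R0, 2R1, 2R2
Branch closes: p and ¬p both at 2.
All branches of the negation close; one closing branch shown above.

Valid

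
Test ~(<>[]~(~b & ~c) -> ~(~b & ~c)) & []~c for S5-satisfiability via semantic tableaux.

1. ~(<>[]~(~b & ~c) -> ~(~b & ~c)) & []~c, 0
2. ~(<>[]~(~b & ~c) -> ~(~b & ~c)), 0   [&-rule on 1]
3. []~c, 0   [&-rule on 1]
4. <>[]~(~b & ~c), 0   [~->-rule on 2]
5. ~b & ~c, 0   [~->-rule on 2]
6. ~b, 0   [&-rule on 5]
7. ~c, 0   [&-rule on 5]
8. []~(~b & ~c), 1   [<>-rule on 4: fresh world 1, 0R1]
9. ~c, 1   [[]-rule on 3 via 0R1]
10. ~(~b & ~c), 0   [[]-rule on 8 via 1R0]
11. ~(~b & ~c), 1   [[]-rule on 8 via 1R1]
12. c, 0   [~&-rule on 10 (branches; this branch)]
Accessibility: 0R0, 0R1, 1R0, 1R1
Branch closes: c and ~c both at 0.
All branches of the tableau close; one closing branch shown above.

Unsatisfiable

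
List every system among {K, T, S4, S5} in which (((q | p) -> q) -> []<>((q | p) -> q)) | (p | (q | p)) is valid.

S5-tableau for the negation ~((((q | p) -> q) -> []<>((q | p) -> q)) | (p | (q | p))):
1. ~((((q | p) -> q) -> []<>((q | p) -> q)) | (p | (q | p))), 0
2. ~(((q | p) -> q) -> []<>((q | p) -> q)), 0
3. ~(p | (q | p)), 0
4. (q | p) -> q, 0
5. ~[]<>((q | p) -> q), 0
6. ~p, 0
7. ~(q | p), 0
8. ~q, 0
9. ~<>((q | p) -> q), 1
10. ~((q | p) -> q), 0
11. q | p, 0
12. ~((q | p) -> q), 1
13. q | p, 1
14. ~q, 1
15. p, 0
Accessibility: 0R0, 0R1, 1R0, 1R1
Branch closes: p and ~p both at 0.
Every branch closes (one shown): valid in S5.
S4-tableau for the negation ~((((q | p) -> q) -> []<>((q | p) -> q)) | (p | (q | p))):
1. ~((((q | p) -> q) -> []<>((q | p) -> q)) | (p | (q | p))), 0
2. ~(((q | p) -> q) -> []<>((q | p) -> q)), 0
3. ~(p | (q | p)), 0
4. (q | p) -> q, 0
5. ~[]<>((q | p) -> q), 0
6. ~p, 0
7. ~(q | p), 0
8. ~q, 0
9. ~<>((q | p) -> q), 1
10. ~((q | p) -> q), 1
11. q | p, 1
12. ~q, 1
13. p, 1
Accessibility: 0R0, 0R1, 1R1
Complete open branch: countermodel on an S4-frame, so not valid in S4, nor in K, T (the same frame is also a K-frame and a T-frame).

S5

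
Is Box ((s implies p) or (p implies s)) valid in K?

Tableau for the negation not Box ((s implies p) or (p implies s)):
1. not Box ((s implies p) or (p implies s)), u
2. not ((s implies p) or (p implies s)), v   [neg-Box-rule on 1: fresh world v, uRv]
3. not (s implies p), v   [neg-or-rule on 2]
4. not (p implies s), v   [neg-or-rule on 2]
5. s, v   [neg-implies-rule on 3]
6. not p, v   [neg-implies-rule on 3]
7. p, v   [neg-implies-rule on 4]
8. not s, v   [neg-implies-rule on 4]
Accessibility: uRv
Branch closes: p and not p both at v.
All branches of the negation close; one closing branch shown above.

Yes, valid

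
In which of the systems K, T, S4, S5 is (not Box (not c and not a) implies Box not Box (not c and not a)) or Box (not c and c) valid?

S5

S4-tableau for the negation not ((not Box (not c and not a) implies Box not Box (not c and not a)) or Box (not c and c)):
1. not ((not Box (not c and not a) implies Box not Box (not c and not a)) or Box (not c and c)), u
2. not (not Box (not c and not a) implies Box not Box (not c and not a)), u
3. not Box (not c and c), u
4. not Box (not c and not a), u
5. not Box not Box (not c and not a), u
6. not (not c and c), v
7. not c, v
8. not (not c and not a), w
9. a, w
10. Box (not c and not a), x
11. not c and not a, x
12. not c, x
13. not a, x
Accessibility: uRu, uRv, uRw, uRx, vRv, wRw, xRx
Complete open branch: countermodel on an S4-frame, so not valid in S4, nor in K, T (the same frame is also a K-frame and a T-frame).
S5-tableau for the negation not ((not Box (not c and not a) implies Box not Box (not c and not a)) or Box (not c and c)):
1. not ((not Box (not c and not a) implies Box not Box (not c and not a)) or Box (not c and c)), u
2. not (not Box (not c and not a) implies Box not Box (not c and not a)), u
3. not Box (not c and c), u
4. not Box (not c and not a), u
5. not Box not Box (not c and not a), u
6. not (not c and c), v
7. not c, v
8. not (not c and not a), w
9. a, w
10. Box (not c and not a), x
11. not c and not a, u
12. not c, u
13. not a, u
14. not c and not a, v
15. not a, v
16. not c and not a, w
17. not c, w
18. not a, w
Accessibility: uRu, uRv, uRw, uRx, vRu, vRv, vRw, vRx, wRu, wRv, wRw, wRx, xRu, xRv, xRw, xRx
Branch closes: a and not a both at w.
Every branch closes (one shown): valid in S5.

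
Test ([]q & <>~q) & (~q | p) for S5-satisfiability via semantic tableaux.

1. ([]q & <>~q) & (~q | p), w0
2. []q & <>~q, w0
3. ~q | p, w0
4. []q, w0
5. <>~q, w0
6. q, w0
7. p, w0
8. ~q, w1
9. q, w1
Accessibility: w0Rw0, w0Rw1, w1Rw0, w1Rw1
Branch closes: q and ~q both at w1.
All branches of the tableau close; one closing branch shown above.

Unsatisfiable (every branch closes)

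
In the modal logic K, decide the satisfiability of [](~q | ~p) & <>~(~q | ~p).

Unsatisfiable (every branch closes)

1. [](~q | ~p) & <>~(~q | ~p), u
2. [](~q | ~p), u
3. <>~(~q | ~p), u
4. ~(~q | ~p), v
5. q, v
6. p, v
7. ~q | ~p, v
8. ~p, v
Accessibility: uRv
Branch closes: p and ~p both at v.
Every branch closes; the branch above is one of them.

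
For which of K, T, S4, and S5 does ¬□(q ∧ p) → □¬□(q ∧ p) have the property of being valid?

S5

S5-tableau for the negation ¬(¬□(q ∧ p) → □¬□(q ∧ p)):
1. ¬(¬□(q ∧ p) → □¬□(q ∧ p)), 0
2. ¬□(q ∧ p), 0
3. ¬□¬□(q ∧ p), 0
4. ¬(q ∧ p), 1
5. ¬p, 1
6. □(q ∧ p), 2
7. q ∧ p, 0
8. q, 0
9. p, 0
10. q ∧ p, 1
11. q, 1
12. p, 1
Accessibility: 0R0, 0R1, 0R2, 1R0, 1R1, 1R2, 2R0, 2R1, 2R2
Branch closes: p and ¬p both at 1.
Every branch closes (one shown): valid in S5.
S4-tableau for the negation ¬(¬□(q ∧ p) → □¬□(q ∧ p)):
1. ¬(¬□(q ∧ p) → □¬□(q ∧ p)), 0
2. ¬□(q ∧ p), 0
3. ¬□¬□(q ∧ p), 0
4. ¬(q ∧ p), 1
5. ¬p, 1
6. □(q ∧ p), 2
7. q ∧ p, 2
8. q, 2
9. p, 2
Accessibility: 0R0, 0R1, 0R2, 1R1, 2R2
Complete open branch: countermodel on an S4-frame, so not valid in S4, nor in K, T (the same frame is also a K-frame and a T-frame).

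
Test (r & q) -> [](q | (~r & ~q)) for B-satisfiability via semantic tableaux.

1. (r & q) -> [](q | (~r & ~q)), u
2. [](q | (~r & ~q)), u   [->-rule on 1 (branches; this branch)]
3. q | (~r & ~q), u   [[]-rule on 2 via uRu]
4. ~r & ~q, u   [|-rule on 3 (branches; this branch)]
5. ~r, u   [&-rule on 4]
6. ~q, u   [&-rule on 4]
Accessibility: uRu

Satisfiable (open branch found)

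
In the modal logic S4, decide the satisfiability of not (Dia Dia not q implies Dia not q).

1. not (Dia Dia not q implies Dia not q), u
2. Dia Dia not q, u
3. not Dia not q, u
4. q, u
5. Dia not q, v
6. q, v
7. not q, w
8. q, w
Accessibility: uRu, uRv, uRw, vRv, vRw, wRw
Branch closes: q and not q both at w.
Every branch closes; the branch above is one of them.

Unsatisfiable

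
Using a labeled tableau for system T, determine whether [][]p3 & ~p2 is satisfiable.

Yes, satisfiable

1. [][]p3 & ~p2, 0
2. [][]p3, 0
3. ~p2, 0
4. []p3, 0
5. p3, 0
Accessibility: 0R0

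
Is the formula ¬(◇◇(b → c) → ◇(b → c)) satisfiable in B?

1. ¬(◇◇(b → c) → ◇(b → c)), u
2. ◇◇(b → c), u   [¬→-rule on 1]
3. ¬◇(b → c), u   [¬→-rule on 1]
4. ¬(b → c), u   [¬◇-rule on 3 via uRu]
5. b, u   [¬→-rule on 4]
6. ¬c, u   [¬→-rule on 4]
7. ◇(b → c), v   [◇-rule on 2: fresh world v, uRv]
8. ¬(b → c), v   [¬◇-rule on 3 via uRv]
9. b, v   [¬→-rule on 8]
10. ¬c, v   [¬→-rule on 8]
11. b → c, w   [◇-rule on 7: fresh world w, vRw]
12. c, w   [→-rule on 11 (branches; this branch)]
Accessibility: uRu, uRv, vRu, vRv, vRw, wRv, wRw

Satisfiable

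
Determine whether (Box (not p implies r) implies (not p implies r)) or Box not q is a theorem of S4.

Yes, valid

Tableau for the negation not ((Box (not p implies r) implies (not p implies r)) or Box not q):
1. not ((Box (not p implies r) implies (not p implies r)) or Box not q), 0
2. not (Box (not p implies r) implies (not p implies r)), 0   [neg-or-rule on 1]
3. not Box not q, 0   [neg-or-rule on 1]
4. Box (not p implies r), 0   [neg-implies-rule on 2]
5. not (not p implies r), 0   [neg-implies-rule on 2]
6. not p, 0   [neg-implies-rule on 5]
7. not r, 0   [neg-implies-rule on 5]
8. not p implies r, 0   [Box-rule on 4 via 0R0]
9. r, 0   [implies-rule on 8 (branches; this branch)]
Accessibility: 0R0
Branch closes: r and not r both at 0.
Every branch of the negation's tableau closes; the branch above is one of them.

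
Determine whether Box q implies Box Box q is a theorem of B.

Not valid

Tableau for the negation not (Box q implies Box Box q):
1. not (Box q implies Box Box q), u
2. Box q, u   [neg-implies-rule on 1]
3. not Box Box q, u   [neg-implies-rule on 1]
4. q, u   [Box-rule on 2 via uRu]
5. not Box q, v   [neg-Box-rule on 3: fresh world v, uRv]
6. q, v   [Box-rule on 2 via uRv]
7. not q, w   [neg-Box-rule on 5: fresh world w, vRw]
Accessibility: uRu, uRv, vRu, vRv, vRw, wRv, wRw
The negation has an open branch (countermodel exists).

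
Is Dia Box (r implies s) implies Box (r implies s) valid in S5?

Tableau for the negation not (Dia Box (r implies s) implies Box (r implies s)):
1. not (Dia Box (r implies s) implies Box (r implies s)), u
2. Dia Box (r implies s), u
3. not Box (r implies s), u
4. Box (r implies s), v
5. r implies s, u
6. r implies s, v
7. s, u
8. s, v
9. not (r implies s), w
10. r, w
11. not s, w
12. r implies s, w
13. s, w
Accessibility: uRu, uRv, uRw, vRu, vRv, vRw, wRu, wRv, wRw
Branch closes: s and not s both at w.
Every branch of the negation's tableau closes; the branch above is one of them.

Valid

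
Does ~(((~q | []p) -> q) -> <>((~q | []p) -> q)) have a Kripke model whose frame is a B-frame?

No, unsatisfiable

1. ~(((~q | []p) -> q) -> <>((~q | []p) -> q)), u
2. (~q | []p) -> q, u   [~->-rule on 1]
3. ~<>((~q | []p) -> q), u   [~->-rule on 1]
4. ~((~q | []p) -> q), u   [~<>-rule on 3 via uRu]
5. ~q | []p, u   [~->-rule on 4]
6. ~q, u   [~->-rule on 4]
7. ~(~q | []p), u   [->-rule on 2 (branches; this branch)]
8. q, u   [~|-rule on 7]
9. ~[]p, u   [~|-rule on 7]
Accessibility: uRu
Branch closes: q and ~q both at u.
Every branch closes; the branch above is one of them.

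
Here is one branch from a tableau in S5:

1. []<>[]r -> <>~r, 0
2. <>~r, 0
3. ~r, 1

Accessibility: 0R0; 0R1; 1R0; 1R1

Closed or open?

Not closed

No atom appears with both signs at the same world.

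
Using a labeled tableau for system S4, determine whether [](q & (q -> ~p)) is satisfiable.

1. [](q & (q -> ~p)), u
2. q & (q -> ~p), u
3. q, u
4. q -> ~p, u
5. ~p, u
Accessibility: uRu

Satisfiable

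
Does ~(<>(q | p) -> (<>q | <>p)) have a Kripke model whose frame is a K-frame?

1. ~(<>(q | p) -> (<>q | <>p)), u
2. <>(q | p), u
3. ~(<>q | <>p), u
4. ~<>q, u
5. ~<>p, u
6. q | p, v
7. ~q, v
8. ~p, v
9. p, v
Accessibility: uRv
Branch closes: p and ~p both at v.
All branches of the tableau close; one closing branch shown above.

Unsatisfiable (every branch closes)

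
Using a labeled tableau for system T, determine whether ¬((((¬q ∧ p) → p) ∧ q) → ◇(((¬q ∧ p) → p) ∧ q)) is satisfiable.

1. ¬((((¬q ∧ p) → p) ∧ q) → ◇(((¬q ∧ p) → p) ∧ q)), u
2. ((¬q ∧ p) → p) ∧ q, u
3. ¬◇(((¬q ∧ p) → p) ∧ q), u
4. (¬q ∧ p) → p, u
5. q, u
6. ¬(((¬q ∧ p) → p) ∧ q), u
7. ¬(¬q ∧ p), u
8. ¬((¬q ∧ p) → p), u
9. ¬q ∧ p, u
10. ¬p, u
11. ¬q, u
12. p, u
Accessibility: uRu
Branch closes: q and ¬q both at u.
Every branch closes; the branch above is one of them.

Unsatisfiable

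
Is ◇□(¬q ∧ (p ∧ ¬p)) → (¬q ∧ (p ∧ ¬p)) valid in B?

Yes, valid

Tableau for the negation ¬(◇□(¬q ∧ (p ∧ ¬p)) → (¬q ∧ (p ∧ ¬p))):
1. ¬(◇□(¬q ∧ (p ∧ ¬p)) → (¬q ∧ (p ∧ ¬p))), w0
2. ◇□(¬q ∧ (p ∧ ¬p)), w0
3. ¬(¬q ∧ (p ∧ ¬p)), w0
4. ¬(p ∧ ¬p), w0
5. p, w0
6. □(¬q ∧ (p ∧ ¬p)), w1
7. ¬q ∧ (p ∧ ¬p), w0
8. ¬q, w0
9. p ∧ ¬p, w0
10. ¬p, w0
Accessibility: w0Rw0, w0Rw1, w1Rw0, w1Rw1
Branch closes: p and ¬p both at w0.
All branches of the negation close; one closing branch shown above.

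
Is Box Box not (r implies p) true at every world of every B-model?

Tableau for the negation not Box Box not (r implies p):
1. not Box Box not (r implies p), u
2. not Box not (r implies p), v
3. r implies p, w
4. p, w
Accessibility: uRu, uRv, vRu, vRv, vRw, wRv, wRw
The negation has an open branch (countermodel exists).

Not valid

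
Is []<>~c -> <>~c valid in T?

Tableau for the negation ~([]<>~c -> <>~c):
1. ~([]<>~c -> <>~c), 0
2. []<>~c, 0   [~->-rule on 1]
3. ~<>~c, 0   [~->-rule on 1]
4. <>~c, 0   [[]-rule on 2 via 0R0]
5. c, 0   [~<>-rule on 3 via 0R0]
6. ~c, 1   [<>-rule on 4: fresh world 1, 0R1]
7. <>~c, 1   [[]-rule on 2 via 0R1]
8. c, 1   [~<>-rule on 3 via 0R1]
Accessibility: 0R0, 0R1, 1R1
Branch closes: c and ~c both at 1.
All branches of the negation close; one closing branch shown above.

Yes, valid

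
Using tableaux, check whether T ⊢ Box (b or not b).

Yes, valid

Tableau for the negation not Box (b or not b):
1. not Box (b or not b), u
2. not (b or not b), v   [neg-Box-rule on 1: fresh world v, uRv]
3. not b, v   [neg-or-rule on 2]
4. b, v   [neg-or-rule on 2]
Accessibility: uRu, uRv, vRv
Branch closes: b and not b both at v.
All branches of the negation close; one closing branch shown above.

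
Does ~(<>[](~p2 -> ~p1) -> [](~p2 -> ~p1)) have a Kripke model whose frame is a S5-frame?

Unsatisfiable

1. ~(<>[](~p2 -> ~p1) -> [](~p2 -> ~p1)), w0
2. <>[](~p2 -> ~p1), w0
3. ~[](~p2 -> ~p1), w0
4. [](~p2 -> ~p1), w1
5. ~p2 -> ~p1, w0
6. ~p2 -> ~p1, w1
7. ~p1, w0
8. ~p1, w1
9. ~(~p2 -> ~p1), w2
10. ~p2, w2
11. p1, w2
12. ~p2 -> ~p1, w2
13. ~p1, w2
Accessibility: w0Rw0, w0Rw1, w0Rw2, w1Rw0, w1Rw1, w1Rw2, w2Rw0, w2Rw1, w2Rw2
Branch closes: p1 and ~p1 both at w2.
Every branch closes; the branch above is one of them.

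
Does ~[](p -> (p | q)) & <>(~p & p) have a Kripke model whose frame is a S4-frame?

1. ~[](p -> (p | q)) & <>(~p & p), w0
2. ~[](p -> (p | q)), w0   [&-rule on 1]
3. <>(~p & p), w0   [&-rule on 1]
4. ~(p -> (p | q)), w1   [~[]-rule on 2: fresh world w1, w0Rw1]
5. p, w1   [~->-rule on 4]
6. ~(p | q), w1   [~->-rule on 4]
7. ~p, w1   [~|-rule on 6]
8. ~q, w1   [~|-rule on 6]
Accessibility: w0Rw0, w0Rw1, w1Rw1
Branch closes: p and ~p both at w1.
All branches of the tableau close; one closing branch shown above.

Unsatisfiable (every branch closes)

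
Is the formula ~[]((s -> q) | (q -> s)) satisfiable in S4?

No, unsatisfiable

1. ~[]((s -> q) | (q -> s)), u
2. ~((s -> q) | (q -> s)), v
3. ~(s -> q), v
4. ~(q -> s), v
5. s, v
6. ~q, v
7. q, v
8. ~s, v
Accessibility: uRu, uRv, vRv
Branch closes: q and ~q both at v.
All branches of the tableau close; one closing branch shown above.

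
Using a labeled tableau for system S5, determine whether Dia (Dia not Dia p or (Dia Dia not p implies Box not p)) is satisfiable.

1. Dia (Dia not Dia p or (Dia Dia not p implies Box not p)), 0
2. Dia not Dia p or (Dia Dia not p implies Box not p), 1
3. Dia Dia not p implies Box not p, 1
4. Box not p, 1
5. not p, 0
6. not p, 1
Accessibility: 0R0, 0R1, 1R0, 1R1

Satisfiable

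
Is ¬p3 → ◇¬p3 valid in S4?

Tableau for the negation ¬(¬p3 → ◇¬p3):
1. ¬(¬p3 → ◇¬p3), w0
2. ¬p3, w0
3. ¬◇¬p3, w0
4. p3, w0
Accessibility: w0Rw0
Branch closes: p3 and ¬p3 both at w0.
All branches of the negation close; one closing branch shown above.

Valid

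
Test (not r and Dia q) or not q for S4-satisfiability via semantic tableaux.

Satisfiable (open branch found)

1. (not r and Dia q) or not q, w0
2. not q, w0   [or-rule on 1 (branches; this branch)]
Accessibility: w0Rw0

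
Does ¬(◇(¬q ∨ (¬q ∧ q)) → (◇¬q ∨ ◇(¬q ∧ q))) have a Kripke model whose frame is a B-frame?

1. ¬(◇(¬q ∨ (¬q ∧ q)) → (◇¬q ∨ ◇(¬q ∧ q))), w0
2. ◇(¬q ∨ (¬q ∧ q)), w0
3. ¬(◇¬q ∨ ◇(¬q ∧ q)), w0
4. ¬◇¬q, w0
5. ¬◇(¬q ∧ q), w0
6. q, w0
7. ¬(¬q ∧ q), w0
8. ¬q ∨ (¬q ∧ q), w1
9. q, w1
10. ¬(¬q ∧ q), w1
11. ¬q ∧ q, w1
12. ¬q, w1
Accessibility: w0Rw0, w0Rw1, w1Rw0, w1Rw1
Branch closes: q and ¬q both at w1.
(One branch shown.) All branches close.

Unsatisfiable (every branch closes)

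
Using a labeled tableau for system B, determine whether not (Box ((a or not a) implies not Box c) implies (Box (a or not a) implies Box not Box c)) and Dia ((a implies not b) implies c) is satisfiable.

1. not (Box ((a or not a) implies not Box c) implies (Box (a or not a) implies Box not Box c)) and Dia ((a implies not b) implies c), u
2. not (Box ((a or not a) implies not Box c) implies (Box (a or not a) implies Box not Box c)), u
3. Dia ((a implies not b) implies c), u
4. Box ((a or not a) implies not Box c), u
5. not (Box (a or not a) implies Box not Box c), u
6. Box (a or not a), u
7. not Box not Box c, u
8. (a or not a) implies not Box c, u
9. a or not a, u
10. not Box c, u
11. not a, u
12. (a implies not b) implies c, v
13. (a or not a) implies not Box c, v
14. a or not a, v
15. not (a implies not b), v
16. a, v
17. b, v
18. not Box c, v
19. Box c, w
20. (a or not a) implies not Box c, w
21. a or not a, w
22. c, u
23. c, w
24. not Box c, w
25. not a, w
26. not c, x
27. (a or not a) implies not Box c, x
28. a or not a, x
29. not Box c, x
30. not a, x
31. not c, y
32. not c, z
33. c, z
Accessibility: uRu, uRv, uRw, uRx, vRu, vRv, vRy, wRu, wRw, wRz, xRu, xRx, yRv, yRy, zRw, zRz
Branch closes: c and not c both at z.
(One branch shown.) All branches close.

No, unsatisfiable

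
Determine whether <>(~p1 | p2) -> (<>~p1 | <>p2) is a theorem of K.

Tableau for the negation ~(<>(~p1 | p2) -> (<>~p1 | <>p2)):
1. ~(<>(~p1 | p2) -> (<>~p1 | <>p2)), w0
2. <>(~p1 | p2), w0
3. ~(<>~p1 | <>p2), w0
4. ~<>~p1, w0
5. ~<>p2, w0
6. ~p1 | p2, w1
7. p1, w1
8. ~p2, w1
9. p2, w1
Accessibility: w0Rw1
Branch closes: p2 and ~p2 both at w1.
Every branch of the negation's tableau closes; the branch above is one of them.

Valid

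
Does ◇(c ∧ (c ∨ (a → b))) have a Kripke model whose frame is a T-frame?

Yes, satisfiable

1. ◇(c ∧ (c ∨ (a → b))), w0
2. c ∧ (c ∨ (a → b)), w1
3. c, w1
4. c ∨ (a → b), w1
5. a → b, w1
6. b, w1
Accessibility: w0Rw0, w0Rw1, w1Rw1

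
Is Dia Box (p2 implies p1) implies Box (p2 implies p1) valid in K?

Invalid (countermodel exists)

Tableau for the negation not (Dia Box (p2 implies p1) implies Box (p2 implies p1)):
1. not (Dia Box (p2 implies p1) implies Box (p2 implies p1)), 0
2. Dia Box (p2 implies p1), 0
3. not Box (p2 implies p1), 0
4. Box (p2 implies p1), 1
5. not (p2 implies p1), 2
6. p2, 2
7. not p1, 2
Accessibility: 0R1, 0R2
The negation has an open branch (countermodel exists).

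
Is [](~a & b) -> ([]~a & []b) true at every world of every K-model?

Yes, valid

Tableau for the negation ~([](~a & b) -> ([]~a & []b)):
1. ~([](~a & b) -> ([]~a & []b)), u
2. [](~a & b), u
3. ~([]~a & []b), u
4. ~[]b, u
5. ~b, v
6. ~a & b, v
7. ~a, v
8. b, v
Accessibility: uRv
Branch closes: b and ~b both at v.
Every branch of the negation's tableau closes; the branch above is one of them.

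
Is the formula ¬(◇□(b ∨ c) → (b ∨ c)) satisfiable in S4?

1. ¬(◇□(b ∨ c) → (b ∨ c)), u
2. ◇□(b ∨ c), u
3. ¬(b ∨ c), u
4. ¬b, u
5. ¬c, u
6. □(b ∨ c), v
7. b ∨ c, v
8. c, v
Accessibility: uRu, uRv, vRv

Yes, satisfiable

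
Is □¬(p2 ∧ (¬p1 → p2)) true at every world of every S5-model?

Invalid (countermodel exists)

Tableau for the negation ¬□¬(p2 ∧ (¬p1 → p2)):
1. ¬□¬(p2 ∧ (¬p1 → p2)), 0
2. p2 ∧ (¬p1 → p2), 1
3. p2, 1
4. ¬p1 → p2, 1
Accessibility: 0R0, 0R1, 1R0, 1R1
The negation has an open branch (countermodel exists).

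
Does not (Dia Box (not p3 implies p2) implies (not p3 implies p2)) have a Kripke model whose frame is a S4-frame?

Satisfiable

1. not (Dia Box (not p3 implies p2) implies (not p3 implies p2)), w0
2. Dia Box (not p3 implies p2), w0
3. not (not p3 implies p2), w0
4. not p3, w0
5. not p2, w0
6. Box (not p3 implies p2), w1
7. not p3 implies p2, w1
8. p2, w1
Accessibility: w0Rw0, w0Rw1, w1Rw1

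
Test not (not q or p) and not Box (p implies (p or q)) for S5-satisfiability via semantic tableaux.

Unsatisfiable

1. not (not q or p) and not Box (p implies (p or q)), u
2. not (not q or p), u   [and-rule on 1]
3. not Box (p implies (p or q)), u   [and-rule on 1]
4. q, u   [neg-or-rule on 2]
5. not p, u   [neg-or-rule on 2]
6. not (p implies (p or q)), v   [neg-Box-rule on 3: fresh world v, uRv]
7. p, v   [neg-implies-rule on 6]
8. not (p or q), v   [neg-implies-rule on 6]
9. not p, v   [neg-or-rule on 8]
10. not q, v   [neg-or-rule on 8]
Accessibility: uRu, uRv, vRu, vRv
Branch closes: p and not p both at v.
All branches of the tableau close; one closing branch shown above.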